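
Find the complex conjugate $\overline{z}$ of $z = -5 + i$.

If z = a + bi, then conjugate(z) = a - bi
conjugate(-5 + i) = -5 - i


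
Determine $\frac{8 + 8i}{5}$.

Divisor is real, so divide each part by 5:
= 8/5 + (8/5)i


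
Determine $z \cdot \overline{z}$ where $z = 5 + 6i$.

z * conjugate(z) = |z|^2 = a^2 + b^2
= 5^2 + 6^2 = 61


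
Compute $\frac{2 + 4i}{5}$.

Divisor is real, so divide each part by 5:
= 2/5 + (4/5)i


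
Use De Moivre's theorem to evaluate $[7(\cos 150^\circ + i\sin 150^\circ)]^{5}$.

By De Moivre: z^n = r^n(cos(nθ) + i sin(nθ))
= 7^5(cos(5*150°) + i sin(5*150°))
= 16807(cos 30° + i sin 30°)
= 16807*sqrt(3)/2 + (16807/2)i


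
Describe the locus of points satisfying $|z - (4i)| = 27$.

|z - z0| = r describes a circle centered at z0 with radius r
Here z0 = 4i and r = 27
Locus: Circle centered at (0, 4) with radius 27


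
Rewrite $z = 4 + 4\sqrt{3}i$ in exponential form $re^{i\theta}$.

r = |z| = sqrt((4)^2 + (4*sqrt(3))^2) = sqrt(16 + 48) = sqrt(64) = 8
θ = arctan(b/a) = arctan(6.9282/4) (quadrant-adjusted) = 60° = π/3
z = 8e^(i*π/3)


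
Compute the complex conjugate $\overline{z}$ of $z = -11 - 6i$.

If z = a + bi, then conjugate(z) = a - bi
conjugate(-11 - 6i) = -11 + 6i


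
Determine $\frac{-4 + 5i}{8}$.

Divisor is real, so divide each part by 8:
= -1/2 + (5/8)i


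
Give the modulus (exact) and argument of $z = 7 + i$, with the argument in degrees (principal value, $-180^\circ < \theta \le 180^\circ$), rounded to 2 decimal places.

|z| = sqrt(7^2 + 1^2) = sqrt(50)
arg(z) = arctan(b/a) = arctan(1/7) (quadrant-adjusted) = 8.13°


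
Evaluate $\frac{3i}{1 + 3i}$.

Multiply numerator and denominator by conjugate (1 - 3i):
= (3i)(1 - 3i) / (1^2 + 3^2)
= (9 + 3i) / 10
= 9/10 + (3/10)i


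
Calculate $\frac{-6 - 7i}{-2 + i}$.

Multiply numerator and denominator by conjugate (-2 - i):
= (-6 - 7i)(-2 - i) / ((-2)^2 + 1^2)
= (5 + 20i) / 5
= 1 + 4i


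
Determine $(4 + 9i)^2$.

(a + bi)^2 = a^2 - b^2 + 2abi
= 4^2 - 9^2 + 2*4*9i
= -65 + 72i


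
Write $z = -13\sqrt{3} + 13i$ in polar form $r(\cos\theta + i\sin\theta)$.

r = |z| = sqrt(a^2 + b^2) = sqrt((-13*sqrt(3))^2 + (13)^2) = sqrt(507 + 169) = sqrt(676) = 26
θ = arctan(b/a) = arctan(13/-22.5167) (quadrant-adjusted) = 150°
z = 26(cos 150° + i sin 150°)


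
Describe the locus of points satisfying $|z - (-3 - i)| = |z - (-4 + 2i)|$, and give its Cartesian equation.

|z - z1| = |z - z2| means z is equidistant from z1 and z2,
i.e. the perpendicular bisector of the segment from (-3, -1) to (-4, 2) (midpoint (-7/2, 1/2)).
With z = x + yi, square both sides:
(x - (-3))^2 + (y - (-1))^2 = (x - (-4))^2 + (y - 2)^2
The x^2 and y^2 terms cancel: -2x + 6y = 20 - 10 = 10
Simplify: x - 3y = -5
Locus: Perpendicular bisector of the segment from (-3, -1) to (-4, 2): the line x - 3y = -5


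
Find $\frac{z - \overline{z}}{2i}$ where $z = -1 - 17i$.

z - conjugate(z) = 2bi
(z - conjugate(z))/(2i) = 2bi/(2i) = b = -17


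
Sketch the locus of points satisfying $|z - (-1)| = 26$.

|z - z0| = r describes a circle centered at z0 with radius r
Here z0 = -1 and r = 26
Locus: Circle centered at (-1, 0) with radius 26


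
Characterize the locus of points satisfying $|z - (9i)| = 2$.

|z - z0| = r describes a circle centered at z0 with radius r
Here z0 = 9i and r = 2
Locus: Circle centered at (0, 9) with radius 2


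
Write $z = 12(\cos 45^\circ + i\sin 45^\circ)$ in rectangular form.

a = r cos θ = 12 * sqrt(2)/2 = 6*sqrt(2)
b = r sin θ = 12 * sqrt(2)/2 = 6*sqrt(2)
z = 6*sqrt(2) + 6*sqrt(2)i


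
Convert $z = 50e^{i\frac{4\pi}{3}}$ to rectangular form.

a = r cos θ = 50 * -1/2 = -25
b = r sin θ = 50 * -sqrt(3)/2 = -25*sqrt(3)
z = -25 - 25*sqrt(3)i


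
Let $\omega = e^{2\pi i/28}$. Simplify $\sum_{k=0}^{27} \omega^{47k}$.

Let ζ = ω^47 = e^(2πi·47/28). Since 28 ∤ 47, ζ ≠ 1.
Sum = Σ_{k=0}^{27} ζ^k = (ζ^28 - 1)/(ζ - 1) = (ω^{47·28} - 1)/(ζ - 1) = (1 - 1)/(ζ - 1) = 0


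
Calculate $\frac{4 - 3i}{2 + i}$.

Multiply numerator and denominator by conjugate (2 - i):
= (4 - 3i)(2 - i) / (2^2 + 1^2)
= (5 - 10i) / 5
= 1 - 2i


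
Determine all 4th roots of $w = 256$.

|w| = 256, arg(w) = 0°
Root modulus = 256^(1/4) = 4
Root arguments: θ_k = (0° + 360°k)/4 for k = 0, 1, ..., 3
Roots: 4, 4i, -4, -4i


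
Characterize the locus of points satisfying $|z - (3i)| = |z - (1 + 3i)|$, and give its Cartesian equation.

|z - z1| = |z - z2| means z is equidistant from z1 and z2,
i.e. the perpendicular bisector of the segment from (0, 3) to (1, 3) (midpoint (1/2, 3)).
With z = x + yi, square both sides:
(x - 0)^2 + (y - 3)^2 = (x - 1)^2 + (y - 3)^2
The x^2 and y^2 terms cancel: 2x + 0y = 10 - 9 = 1
Simplify: x = 1/2
Locus: Perpendicular bisector of the segment from (0, 3) to (1, 3): the line x = 1/2


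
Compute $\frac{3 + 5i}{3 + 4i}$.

Multiply numerator and denominator by conjugate (3 - 4i):
= (3 + 5i)(3 - 4i) / (3^2 + 4^2)
= (29 + 3i) / 25
= 29/25 + (3/25)i


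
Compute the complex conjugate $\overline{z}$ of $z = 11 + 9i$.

If z = a + bi, then conjugate(z) = a - bi
conjugate(11 + 9i) = 11 - 9i


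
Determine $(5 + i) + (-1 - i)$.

(5 + (-1)) + (1 + (-1))i = 4


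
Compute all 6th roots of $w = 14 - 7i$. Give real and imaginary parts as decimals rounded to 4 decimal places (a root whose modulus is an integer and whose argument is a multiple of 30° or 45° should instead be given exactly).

|w| = sqrt(245) ≈ 15.652476, arg(w) ≈ 333.434949°
Root modulus = sqrt(245)^(1/6) ≈ 1.581602
Root arguments: θ_k = (arg(w) + 360°k)/6 for k = 0, 1, ..., 5
Compute each root as (root modulus)(cos θ_k + i sin θ_k) using full-precision intermediates, then round to 4 decimal places.
Roots: 0.8942 + 1.3046i, -0.6827 + 1.4267i, -1.5769 + 0.1221i, -0.8942 - 1.3046i, 0.6827 - 1.4267i, 1.5769 - 0.1221i


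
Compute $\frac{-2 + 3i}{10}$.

Divisor is real, so divide each part by 10:
= -1/5 + (3/10)i


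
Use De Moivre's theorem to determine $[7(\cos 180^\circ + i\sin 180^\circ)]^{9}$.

By De Moivre: z^n = r^n(cos(nθ) + i sin(nθ))
= 7^9(cos(9*180°) + i sin(9*180°))
= 40353607(cos 180° + i sin 180°)
= -40353607


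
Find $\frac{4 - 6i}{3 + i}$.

Multiply numerator and denominator by conjugate (3 - i):
= (4 - 6i)(3 - i) / (3^2 + 1^2)
= (6 - 22i) / 10
Divide through by 2: (3 - 11i) / 5
= 3/5 - (11/5)i


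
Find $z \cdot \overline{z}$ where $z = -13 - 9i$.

z * conjugate(z) = |z|^2 = a^2 + b^2
= (-13)^2 + (-9)^2 = 250


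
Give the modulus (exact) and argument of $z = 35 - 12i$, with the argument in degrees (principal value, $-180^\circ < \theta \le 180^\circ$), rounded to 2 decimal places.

|z| = sqrt(35^2 + (-12)^2) = 37
arg(z) = arctan(b/a) = arctan(-12/35) (quadrant-adjusted) = -18.92°


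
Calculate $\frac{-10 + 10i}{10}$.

Divisor is real, so divide each part by 10:
= -1 + i


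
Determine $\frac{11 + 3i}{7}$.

Divisor is real, so divide each part by 7:
= 11/7 + (3/7)i


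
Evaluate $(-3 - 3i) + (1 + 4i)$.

(-3 + 1) + (-3 + 4)i = -2 + i


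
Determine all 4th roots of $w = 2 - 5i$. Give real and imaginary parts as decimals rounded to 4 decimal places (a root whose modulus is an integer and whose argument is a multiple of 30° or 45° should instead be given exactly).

|w| = sqrt(29) ≈ 5.385165, arg(w) ≈ 291.801409°
Root modulus = sqrt(29)^(1/4) ≈ 1.523350
Root arguments: θ_k = (arg(w) + 360°k)/4 for k = 0, 1, ..., 3
Compute each root as (root modulus)(cos θ_k + i sin θ_k) using full-precision intermediates, then round to 4 decimal places.
Roots: 0.4466 + 1.4564i, -1.4564 + 0.4466i, -0.4466 - 1.4564i, 1.4564 - 0.4466i


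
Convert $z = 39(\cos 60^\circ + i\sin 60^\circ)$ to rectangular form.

a = r cos θ = 39 * 1/2 = 39/2
b = r sin θ = 39 * sqrt(3)/2 = 39*sqrt(3)/2
z = 39/2 + (39*sqrt(3)/2)i


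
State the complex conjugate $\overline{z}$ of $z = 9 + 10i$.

If z = a + bi, then conjugate(z) = a - bi
conjugate(9 + 10i) = 9 - 10i


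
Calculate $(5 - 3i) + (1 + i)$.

(5 + 1) + (-3 + 1)i = 6 - 2i


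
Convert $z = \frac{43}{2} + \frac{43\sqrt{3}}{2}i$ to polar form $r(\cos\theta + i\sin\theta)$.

r = |z| = sqrt(a^2 + b^2) = sqrt((43/2)^2 + (43*sqrt(3)/2)^2) = sqrt(1849/4 + 5547/4) = sqrt(1849) = 43
θ = arctan(b/a) = arctan(37.2391/21.5) (quadrant-adjusted) = 60°
z = 43(cos 60° + i sin 60°)


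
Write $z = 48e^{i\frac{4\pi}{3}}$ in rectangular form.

a = r cos θ = 48 * -1/2 = -24
b = r sin θ = 48 * -sqrt(3)/2 = -24*sqrt(3)
z = -24 - 24*sqrt(3)i


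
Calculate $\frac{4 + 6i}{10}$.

Divisor is real, so divide each part by 10:
= 2/5 + (3/5)i


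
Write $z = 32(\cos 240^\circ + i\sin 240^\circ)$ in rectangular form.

a = r cos θ = 32 * -1/2 = -16
b = r sin θ = 32 * -sqrt(3)/2 = -16*sqrt(3)
z = -16 - 16*sqrt(3)i


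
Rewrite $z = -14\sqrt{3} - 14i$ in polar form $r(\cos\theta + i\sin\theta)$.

r = |z| = sqrt(a^2 + b^2) = sqrt((-14*sqrt(3))^2 + (-14)^2) = sqrt(588 + 196) = sqrt(784) = 28
θ = arctan(b/a) = arctan(-14/-24.2487) (quadrant-adjusted) = 210°
z = 28(cos 210° + i sin 210°)


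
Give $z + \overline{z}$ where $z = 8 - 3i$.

z + conjugate(z) = (a + bi) + (a - bi) = 2a
= 2 * 8 = 16


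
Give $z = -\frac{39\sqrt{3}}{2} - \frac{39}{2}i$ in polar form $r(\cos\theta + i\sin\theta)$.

r = |z| = sqrt(a^2 + b^2) = sqrt((-39*sqrt(3)/2)^2 + (-39/2)^2) = sqrt(4563/4 + 1521/4) = sqrt(1521) = 39
θ = arctan(b/a) = arctan(-19.5/-33.775) (quadrant-adjusted) = 210°
z = 39(cos 210° + i sin 210°)


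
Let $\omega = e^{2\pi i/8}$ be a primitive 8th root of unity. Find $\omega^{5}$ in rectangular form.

ω^5 = e^(2πi·5/8) = e^(i·5π/4)
= cos(5π/4) + i sin(5π/4)
= -sqrt(2)/2 - (sqrt(2)/2)i


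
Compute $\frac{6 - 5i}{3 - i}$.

Multiply numerator and denominator by conjugate (3 + i):
= (6 - 5i)(3 + i) / (3^2 + (-1)^2)
= (23 - 9i) / 10
= 23/10 - (9/10)i


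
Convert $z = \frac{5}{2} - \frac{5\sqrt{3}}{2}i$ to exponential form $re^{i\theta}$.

r = |z| = sqrt((5/2)^2 + (-5*sqrt(3)/2)^2) = sqrt(25/4 + 75/4) = sqrt(25) = 5
θ = arctan(b/a) = arctan(-4.3301/2.5) (quadrant-adjusted) = -60° = -π/3
z = 5e^(-i*π/3)


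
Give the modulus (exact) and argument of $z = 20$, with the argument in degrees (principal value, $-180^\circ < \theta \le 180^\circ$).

|z| = sqrt(20^2 + 0^2) = 20
b = 0 and a > 0, so z lies on the positive real axis: arg(z) = 0°


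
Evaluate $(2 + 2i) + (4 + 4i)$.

(2 + 4) + (2 + 4)i = 6 + 6i


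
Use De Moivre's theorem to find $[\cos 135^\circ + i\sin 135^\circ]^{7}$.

By De Moivre: z^n = r^n(cos(nθ) + i sin(nθ))
= 1^7(cos(7*135°) + i sin(7*135°))
= 1(cos 225° + i sin 225°)
= -sqrt(2)/2 - (sqrt(2)/2)i


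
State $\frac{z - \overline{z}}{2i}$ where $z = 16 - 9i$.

z - conjugate(z) = 2bi
(z - conjugate(z))/(2i) = 2bi/(2i) = b = -9


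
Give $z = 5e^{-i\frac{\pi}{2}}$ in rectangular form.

a = r cos θ = 5 * 0 = 0
b = r sin θ = 5 * -1 = -5
z = -5i


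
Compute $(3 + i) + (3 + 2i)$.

(3 + 3) + (1 + 2)i = 6 + 3i


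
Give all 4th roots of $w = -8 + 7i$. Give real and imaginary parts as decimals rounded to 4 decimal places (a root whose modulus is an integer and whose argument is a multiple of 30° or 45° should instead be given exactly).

|w| = sqrt(113) ≈ 10.630146, arg(w) ≈ 138.814075°
Root modulus = sqrt(113)^(1/4) ≈ 1.805655
Root arguments: θ_k = (arg(w) + 360°k)/4 for k = 0, 1, ..., 3
Compute each root as (root modulus)(cos θ_k + i sin θ_k) using full-precision intermediates, then round to 4 decimal places.
Roots: 1.4844 + 1.0280i, -1.0280 + 1.4844i, -1.4844 - 1.0280i, 1.0280 - 1.4844i


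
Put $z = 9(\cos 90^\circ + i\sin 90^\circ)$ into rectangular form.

a = r cos θ = 9 * 0 = 0
b = r sin θ = 9 * 1 = 9
z = 9i


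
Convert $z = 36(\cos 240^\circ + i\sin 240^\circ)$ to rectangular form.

a = r cos θ = 36 * -1/2 = -18
b = r sin θ = 36 * -sqrt(3)/2 = -18*sqrt(3)
z = -18 - 18*sqrt(3)i


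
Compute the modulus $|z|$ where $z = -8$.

|z| = sqrt(a^2 + b^2) = sqrt((-8)^2 + 0^2) = sqrt(64) = 8


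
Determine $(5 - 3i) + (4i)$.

(5 + 0) + (-3 + 4)i = 5 + i


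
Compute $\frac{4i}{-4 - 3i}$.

Multiply numerator and denominator by conjugate (-4 + 3i):
= (4i)(-4 + 3i) / ((-4)^2 + (-3)^2)
= (-12 - 16i) / 25
= -12/25 - (16/25)i


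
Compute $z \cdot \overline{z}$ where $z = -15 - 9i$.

z * conjugate(z) = |z|^2 = a^2 + b^2
= (-15)^2 + (-9)^2 = 306


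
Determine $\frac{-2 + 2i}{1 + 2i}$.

Multiply numerator and denominator by conjugate (1 - 2i):
= (-2 + 2i)(1 - 2i) / (1^2 + 2^2)
= (2 + 6i) / 5
= 2/5 + (6/5)i


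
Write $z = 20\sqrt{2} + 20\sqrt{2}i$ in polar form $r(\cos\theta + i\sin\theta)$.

r = |z| = sqrt(a^2 + b^2) = sqrt((20*sqrt(2))^2 + (20*sqrt(2))^2) = sqrt(800 + 800) = sqrt(1600) = 40
θ = arctan(b/a) = arctan(28.2843/28.2843) (quadrant-adjusted) = 45°
z = 40(cos 45° + i sin 45°)


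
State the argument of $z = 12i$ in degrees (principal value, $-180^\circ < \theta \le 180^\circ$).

a = 0 and b > 0, so z lies on the positive imaginary axis: θ = 90°


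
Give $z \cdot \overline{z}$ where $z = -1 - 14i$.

z * conjugate(z) = |z|^2 = a^2 + b^2
= (-1)^2 + (-14)^2 = 197


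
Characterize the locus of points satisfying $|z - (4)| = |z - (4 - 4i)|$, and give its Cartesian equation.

|z - z1| = |z - z2| means z is equidistant from z1 and z2,
i.e. the perpendicular bisector of the segment from (4, 0) to (4, -4) (midpoint (4, -2)).
With z = x + yi, square both sides:
(x - 4)^2 + (y - 0)^2 = (x - 4)^2 + (y - (-4))^2
The x^2 and y^2 terms cancel: 0x + (-8)y = 32 - 16 = 16
Simplify: y = -2
Locus: Perpendicular bisector of the segment from (4, 0) to (4, -4): the line y = -2


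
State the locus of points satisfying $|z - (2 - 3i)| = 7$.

|z - z0| = r describes a circle centered at z0 with radius r
Here z0 = 2 - 3i and r = 7
Locus: Circle centered at (2, -3) with radius 7


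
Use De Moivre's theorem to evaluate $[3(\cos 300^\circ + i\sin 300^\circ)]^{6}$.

By De Moivre: z^n = r^n(cos(nθ) + i sin(nθ))
= 3^6(cos(6*300°) + i sin(6*300°))
= 729(cos 0° + i sin 0°)
= 729


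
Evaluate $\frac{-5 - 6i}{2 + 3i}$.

Multiply numerator and denominator by conjugate (2 - 3i):
= (-5 - 6i)(2 - 3i) / (2^2 + 3^2)
= (-28 + 3i) / 13
= -28/13 + (3/13)i


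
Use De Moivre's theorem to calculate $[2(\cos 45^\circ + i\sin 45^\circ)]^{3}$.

By De Moivre: z^n = r^n(cos(nθ) + i sin(nθ))
= 2^3(cos(3*45°) + i sin(3*45°))
= 8(cos 135° + i sin 135°)
= -4*sqrt(2) + 4*sqrt(2)i


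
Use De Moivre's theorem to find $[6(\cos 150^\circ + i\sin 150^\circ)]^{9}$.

By De Moivre: z^n = r^n(cos(nθ) + i sin(nθ))
= 6^9(cos(9*150°) + i sin(9*150°))
= 10077696(cos 270° + i sin 270°)
= -10077696i


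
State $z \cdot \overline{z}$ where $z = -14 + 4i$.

z * conjugate(z) = |z|^2 = a^2 + b^2
= (-14)^2 + 4^2 = 212


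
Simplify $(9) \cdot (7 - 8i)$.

(a1*a2 - b1*b2) + (a1*b2 + b1*a2)i
= (63 - 0) + (-72 + 0)i
= 63 - 72i


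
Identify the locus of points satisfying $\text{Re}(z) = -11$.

Re(z) = x where z = x + yi; the equation x = -11 is satisfied by all points with that x-coordinate
Locus: Vertical line x = -11


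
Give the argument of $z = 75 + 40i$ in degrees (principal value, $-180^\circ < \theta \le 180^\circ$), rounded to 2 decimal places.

θ = arctan(b/a) = arctan(40/75) (quadrant-adjusted) = 28.07°


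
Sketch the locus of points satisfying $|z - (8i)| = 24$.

|z - z0| = r describes a circle centered at z0 with radius r
Here z0 = 8i and r = 24
Locus: Circle centered at (0, 8) with radius 24


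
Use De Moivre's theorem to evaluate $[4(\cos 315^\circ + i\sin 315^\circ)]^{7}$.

By De Moivre: z^n = r^n(cos(nθ) + i sin(nθ))
= 4^7(cos(7*315°) + i sin(7*315°))
= 16384(cos 45° + i sin 45°)
= 8192*sqrt(2) + 8192*sqrt(2)i


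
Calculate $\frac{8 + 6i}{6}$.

Divisor is real, so divide each part by 6:
= 4/3 + i


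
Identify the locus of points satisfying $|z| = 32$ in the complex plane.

|z| = 32 means sqrt(x^2 + y^2) = 32
This is a circle of radius 32 centered at the origin


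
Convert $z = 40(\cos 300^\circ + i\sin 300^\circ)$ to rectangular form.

a = r cos θ = 40 * 1/2 = 20
b = r sin θ = 40 * -sqrt(3)/2 = -20*sqrt(3)
z = 20 - 20*sqrt(3)i


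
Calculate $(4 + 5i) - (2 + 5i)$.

(4 - 2) + (5 - 5)i = 2


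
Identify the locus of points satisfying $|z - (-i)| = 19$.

|z - z0| = r describes a circle centered at z0 with radius r
Here z0 = -i and r = 19
Locus: Circle centered at (0, -1) with radius 19


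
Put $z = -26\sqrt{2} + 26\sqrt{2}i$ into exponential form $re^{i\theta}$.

r = |z| = sqrt((-26*sqrt(2))^2 + (26*sqrt(2))^2) = sqrt(1352 + 1352) = sqrt(2704) = 52
θ = arctan(b/a) = arctan(36.7696/-36.7696) (quadrant-adjusted) = 135° = 3π/4
z = 52e^(i*3π/4)


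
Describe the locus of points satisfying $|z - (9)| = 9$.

|z - z0| = r describes a circle centered at z0 with radius r
Here z0 = 9 and r = 9
Locus: Circle centered at (9, 0) with radius 9


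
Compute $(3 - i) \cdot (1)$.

(a1*a2 - b1*b2) + (a1*b2 + b1*a2)i
= (3 - 0) + (0 + (-1))i
= 3 - i


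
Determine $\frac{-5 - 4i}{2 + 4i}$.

Multiply numerator and denominator by conjugate (2 - 4i):
= (-5 - 4i)(2 - 4i) / (2^2 + 4^2)
= (-26 + 12i) / 20
Divide through by 2: (-13 + 6i) / 10
= -13/10 + (3/5)i


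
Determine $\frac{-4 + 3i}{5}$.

Divisor is real, so divide each part by 5:
= -4/5 + (3/5)i


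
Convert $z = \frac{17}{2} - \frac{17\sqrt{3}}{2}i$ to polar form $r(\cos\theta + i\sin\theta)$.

r = |z| = sqrt(a^2 + b^2) = sqrt((17/2)^2 + (-17*sqrt(3)/2)^2) = sqrt(289/4 + 867/4) = sqrt(289) = 17
θ = arctan(b/a) = arctan(-14.7224/8.5) (quadrant-adjusted) = 300°
z = 17(cos 300° + i sin 300°)


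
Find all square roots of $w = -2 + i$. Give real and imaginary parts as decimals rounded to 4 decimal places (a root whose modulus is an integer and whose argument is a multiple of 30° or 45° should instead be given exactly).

|w| = sqrt(5) ≈ 2.236068, arg(w) ≈ 153.434949°
Root modulus = sqrt(5)^(1/2) ≈ 1.495349
Root arguments: θ_k = (arg(w) + 360°k)/2 for k = 0, 1, ..., 1
Compute each root as (root modulus)(cos θ_k + i sin θ_k) using full-precision intermediates, then round to 4 decimal places.
Roots: 0.3436 + 1.4553i, -0.3436 - 1.4553i


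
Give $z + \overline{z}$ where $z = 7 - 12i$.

z + conjugate(z) = (a + bi) + (a - bi) = 2a
= 2 * 7 = 14


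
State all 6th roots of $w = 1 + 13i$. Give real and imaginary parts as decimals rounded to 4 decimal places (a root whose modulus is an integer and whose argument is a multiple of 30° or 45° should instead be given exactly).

|w| = sqrt(170) ≈ 13.038405, arg(w) ≈ 85.601295°
Root modulus = sqrt(170)^(1/6) ≈ 1.534160
Root arguments: θ_k = (arg(w) + 360°k)/6 for k = 0, 1, ..., 5
Compute each root as (root modulus)(cos θ_k + i sin θ_k) using full-precision intermediates, then round to 4 decimal places.
Roots: 1.4868 + 0.3781i, 0.4160 + 1.4767i, -1.0708 + 1.0986i, -1.4868 - 0.3781i, -0.4160 - 1.4767i, 1.0708 - 1.0986i


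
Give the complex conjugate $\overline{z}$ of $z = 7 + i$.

If z = a + bi, then conjugate(z) = a - bi
conjugate(7 + i) = 7 - i


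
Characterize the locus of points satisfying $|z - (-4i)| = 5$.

|z - z0| = r describes a circle centered at z0 with radius r
Here z0 = -4i and r = 5
Locus: Circle centered at (0, -4) with radius 5


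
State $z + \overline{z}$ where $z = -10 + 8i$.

z + conjugate(z) = (a + bi) + (a - bi) = 2a
= 2 * (-10) = -20


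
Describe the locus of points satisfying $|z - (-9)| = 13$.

|z - z0| = r describes a circle centered at z0 with radius r
Here z0 = -9 and r = 13
Locus: Circle centered at (-9, 0) with radius 13


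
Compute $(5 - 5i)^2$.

(a + bi)^2 = a^2 - b^2 + 2abi
= 5^2 - (-5)^2 + 2*5*(-5)i
= -50i


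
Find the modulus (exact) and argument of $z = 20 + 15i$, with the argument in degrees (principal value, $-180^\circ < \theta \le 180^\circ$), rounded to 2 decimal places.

|z| = sqrt(20^2 + 15^2) = 25
arg(z) = arctan(b/a) = arctan(15/20) (quadrant-adjusted) = 36.87°


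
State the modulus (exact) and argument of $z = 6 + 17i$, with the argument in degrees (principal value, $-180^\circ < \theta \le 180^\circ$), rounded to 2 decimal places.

|z| = sqrt(6^2 + 17^2) = sqrt(325)
arg(z) = arctan(b/a) = arctan(17/6) (quadrant-adjusted) = 70.56°


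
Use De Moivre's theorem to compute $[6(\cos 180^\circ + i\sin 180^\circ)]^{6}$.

By De Moivre: z^n = r^n(cos(nθ) + i sin(nθ))
= 6^6(cos(6*180°) + i sin(6*180°))
= 46656(cos 0° + i sin 0°)
= 46656


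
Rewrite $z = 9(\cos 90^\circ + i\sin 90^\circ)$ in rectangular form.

a = r cos θ = 9 * 0 = 0
b = r sin θ = 9 * 1 = 9
z = 9i


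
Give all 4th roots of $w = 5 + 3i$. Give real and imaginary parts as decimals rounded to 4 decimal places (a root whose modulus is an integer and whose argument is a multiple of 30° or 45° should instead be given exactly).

|w| = sqrt(34) ≈ 5.830952, arg(w) ≈ 30.963757°
Root modulus = sqrt(34)^(1/4) ≈ 1.553942
Root arguments: θ_k = (arg(w) + 360°k)/4 for k = 0, 1, ..., 3
Compute each root as (root modulus)(cos θ_k + i sin θ_k) using full-precision intermediates, then round to 4 decimal places.
Roots: 1.5398 + 0.2093i, -0.2093 + 1.5398i, -1.5398 - 0.2093i, 0.2093 - 1.5398i


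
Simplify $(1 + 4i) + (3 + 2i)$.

(1 + 3) + (4 + 2)i = 4 + 6i


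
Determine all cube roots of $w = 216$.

|w| = 216, arg(w) = 0°
Root modulus = 216^(1/3) = 6
Root arguments: θ_k = (0° + 360°k)/3 for k = 0, 1, ..., 2
Roots: 6, -3 + 3*sqrt(3)i, -3 - 3*sqrt(3)i


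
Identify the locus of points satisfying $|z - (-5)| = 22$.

|z - z0| = r describes a circle centered at z0 with radius r
Here z0 = -5 and r = 22
Locus: Circle centered at (-5, 0) with radius 22


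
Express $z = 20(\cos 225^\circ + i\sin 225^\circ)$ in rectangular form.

a = r cos θ = 20 * -sqrt(2)/2 = -10*sqrt(2)
b = r sin θ = 20 * -sqrt(2)/2 = -10*sqrt(2)
z = -10*sqrt(2) - 10*sqrt(2)i


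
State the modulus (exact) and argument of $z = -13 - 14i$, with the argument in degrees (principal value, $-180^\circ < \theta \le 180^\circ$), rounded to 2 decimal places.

|z| = sqrt((-13)^2 + (-14)^2) = sqrt(365)
arg(z) = arctan(b/a) = arctan(-14/-13) (quadrant-adjusted) = -132.88°


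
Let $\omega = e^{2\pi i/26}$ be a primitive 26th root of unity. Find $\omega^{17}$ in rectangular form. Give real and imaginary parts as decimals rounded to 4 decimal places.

ω^17 = e^(2πi·17/26) = e^(i·17π/13)
= cos(17π/13) + i sin(17π/13)
= -0.5681 - 0.8230i


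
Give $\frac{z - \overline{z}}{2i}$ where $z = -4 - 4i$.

z - conjugate(z) = 2bi
(z - conjugate(z))/(2i) = 2bi/(2i) = b = -4


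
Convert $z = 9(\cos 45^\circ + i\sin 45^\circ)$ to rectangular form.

a = r cos θ = 9 * sqrt(2)/2 = 9*sqrt(2)/2
b = r sin θ = 9 * sqrt(2)/2 = 9*sqrt(2)/2
z = 9*sqrt(2)/2 + (9*sqrt(2)/2)i


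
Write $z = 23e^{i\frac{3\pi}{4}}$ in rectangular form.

a = r cos θ = 23 * -sqrt(2)/2 = -23*sqrt(2)/2
b = r sin θ = 23 * sqrt(2)/2 = 23*sqrt(2)/2
z = -23*sqrt(2)/2 + (23*sqrt(2)/2)i


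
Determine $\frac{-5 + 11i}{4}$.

Divisor is real, so divide each part by 4:
= -5/4 + (11/4)i


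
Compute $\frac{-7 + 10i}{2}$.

Divisor is real, so divide each part by 2:
= -7/2 + 5i


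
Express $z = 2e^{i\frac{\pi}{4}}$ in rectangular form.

a = r cos θ = 2 * sqrt(2)/2 = sqrt(2)
b = r sin θ = 2 * sqrt(2)/2 = sqrt(2)
z = sqrt(2) + sqrt(2)i


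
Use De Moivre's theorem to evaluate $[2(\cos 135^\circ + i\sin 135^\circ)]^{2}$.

By De Moivre: z^n = r^n(cos(nθ) + i sin(nθ))
= 2^2(cos(2*135°) + i sin(2*135°))
= 4(cos 270° + i sin 270°)
= -4i


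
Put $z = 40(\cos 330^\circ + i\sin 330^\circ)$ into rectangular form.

a = r cos θ = 40 * sqrt(3)/2 = 20*sqrt(3)
b = r sin θ = 40 * -1/2 = -20
z = 20*sqrt(3) - 20i


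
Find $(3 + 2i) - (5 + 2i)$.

(3 - 5) + (2 - 2)i = -2


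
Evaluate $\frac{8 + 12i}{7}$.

Divisor is real, so divide each part by 7:
= 8/7 + (12/7)i


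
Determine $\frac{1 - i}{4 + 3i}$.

Multiply numerator and denominator by conjugate (4 - 3i):
= (1 - i)(4 - 3i) / (4^2 + 3^2)
= (1 - 7i) / 25
= 1/25 - (7/25)i


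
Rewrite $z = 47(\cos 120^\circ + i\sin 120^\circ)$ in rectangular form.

a = r cos θ = 47 * -1/2 = -47/2
b = r sin θ = 47 * sqrt(3)/2 = 47*sqrt(3)/2
z = -47/2 + (47*sqrt(3)/2)i


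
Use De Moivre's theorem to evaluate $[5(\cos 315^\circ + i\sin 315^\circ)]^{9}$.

By De Moivre: z^n = r^n(cos(nθ) + i sin(nθ))
= 5^9(cos(9*315°) + i sin(9*315°))
= 1953125(cos 315° + i sin 315°)
= 1953125*sqrt(2)/2 - (1953125*sqrt(2)/2)i


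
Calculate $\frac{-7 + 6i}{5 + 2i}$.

Multiply numerator and denominator by conjugate (5 - 2i):
= (-7 + 6i)(5 - 2i) / (5^2 + 2^2)
= (-23 + 44i) / 29
= -23/29 + (44/29)i


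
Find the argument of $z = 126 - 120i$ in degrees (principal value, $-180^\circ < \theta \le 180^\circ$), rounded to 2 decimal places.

θ = arctan(b/a) = arctan(-120/126) (quadrant-adjusted) = -43.60°


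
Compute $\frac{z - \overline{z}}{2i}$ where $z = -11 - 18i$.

z - conjugate(z) = 2bi
(z - conjugate(z))/(2i) = 2bi/(2i) = b = -18


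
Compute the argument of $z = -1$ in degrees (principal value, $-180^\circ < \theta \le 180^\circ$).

b = 0 and a < 0, so z lies on the negative real axis: θ = 180°


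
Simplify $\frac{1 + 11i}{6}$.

Divisor is real, so divide each part by 6:
= 1/6 + (11/6)i


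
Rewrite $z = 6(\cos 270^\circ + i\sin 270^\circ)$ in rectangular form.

a = r cos θ = 6 * 0 = 0
b = r sin θ = 6 * -1 = -6
z = -6i


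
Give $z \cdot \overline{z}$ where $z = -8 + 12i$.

z * conjugate(z) = |z|^2 = a^2 + b^2
= (-8)^2 + 12^2 = 208


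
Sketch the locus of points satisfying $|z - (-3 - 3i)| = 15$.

|z - z0| = r describes a circle centered at z0 with radius r
Here z0 = -3 - 3i and r = 15
Locus: Circle centered at (-3, -3) with radius 15


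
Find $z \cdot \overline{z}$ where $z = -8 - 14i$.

z * conjugate(z) = |z|^2 = a^2 + b^2
= (-8)^2 + (-14)^2 = 260


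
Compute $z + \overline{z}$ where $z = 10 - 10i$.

z + conjugate(z) = (a + bi) + (a - bi) = 2a
= 2 * 10 = 20


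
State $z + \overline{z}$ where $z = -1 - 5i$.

z + conjugate(z) = (a + bi) + (a - bi) = 2a
= 2 * (-1) = -2


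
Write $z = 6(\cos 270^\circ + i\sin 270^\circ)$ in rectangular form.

a = r cos θ = 6 * 0 = 0
b = r sin θ = 6 * -1 = -6
z = -6i


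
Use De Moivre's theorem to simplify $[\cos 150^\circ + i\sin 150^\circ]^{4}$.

By De Moivre: z^n = r^n(cos(nθ) + i sin(nθ))
= 1^4(cos(4*150°) + i sin(4*150°))
= 1(cos 240° + i sin 240°)
= -1/2 - (sqrt(3)/2)i


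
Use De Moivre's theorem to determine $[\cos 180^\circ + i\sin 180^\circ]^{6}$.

By De Moivre: z^n = r^n(cos(nθ) + i sin(nθ))
= 1^6(cos(6*180°) + i sin(6*180°))
= 1(cos 0° + i sin 0°)
= 1


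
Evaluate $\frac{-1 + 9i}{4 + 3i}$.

Multiply numerator and denominator by conjugate (4 - 3i):
= (-1 + 9i)(4 - 3i) / (4^2 + 3^2)
= (23 + 39i) / 25
= 23/25 + (39/25)i


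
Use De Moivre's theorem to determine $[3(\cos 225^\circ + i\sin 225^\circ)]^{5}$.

By De Moivre: z^n = r^n(cos(nθ) + i sin(nθ))
= 3^5(cos(5*225°) + i sin(5*225°))
= 243(cos 45° + i sin 45°)
= 243*sqrt(2)/2 + (243*sqrt(2)/2)i


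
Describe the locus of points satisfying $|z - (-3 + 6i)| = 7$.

|z - z0| = r describes a circle centered at z0 with radius r
Here z0 = -3 + 6i and r = 7
Locus: Circle centered at (-3, 6) with radius 7


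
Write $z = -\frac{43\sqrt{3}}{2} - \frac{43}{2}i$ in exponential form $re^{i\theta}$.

r = |z| = sqrt((-43*sqrt(3)/2)^2 + (-43/2)^2) = sqrt(5547/4 + 1849/4) = sqrt(1849) = 43
θ = arctan(b/a) = arctan(-21.5/-37.2391) (quadrant-adjusted) = 210° = 7π/6
z = 43e^(i*7π/6)


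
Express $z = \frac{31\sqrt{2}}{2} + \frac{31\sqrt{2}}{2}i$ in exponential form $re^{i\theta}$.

r = |z| = sqrt((31*sqrt(2)/2)^2 + (31*sqrt(2)/2)^2) = sqrt(961/2 + 961/2) = sqrt(961) = 31
θ = arctan(b/a) = arctan(21.9203/21.9203) (quadrant-adjusted) = 45° = π/4
z = 31e^(i*π/4)


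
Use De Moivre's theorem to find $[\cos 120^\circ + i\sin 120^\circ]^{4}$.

By De Moivre: z^n = r^n(cos(nθ) + i sin(nθ))
= 1^4(cos(4*120°) + i sin(4*120°))
= 1(cos 120° + i sin 120°)
= -1/2 + (sqrt(3)/2)i


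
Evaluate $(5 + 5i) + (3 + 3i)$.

(5 + 3) + (5 + 3)i = 8 + 8i


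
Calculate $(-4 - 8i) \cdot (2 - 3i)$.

(a1*a2 - b1*b2) + (a1*b2 + b1*a2)i
= (-8 - 24) + (12 + (-16))i
= -32 - 4i


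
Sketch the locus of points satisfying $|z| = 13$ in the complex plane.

|z| = 13 means sqrt(x^2 + y^2) = 13
This is a circle of radius 13 centered at the origin


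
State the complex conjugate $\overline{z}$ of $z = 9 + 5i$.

If z = a + bi, then conjugate(z) = a - bi
conjugate(9 + 5i) = 9 - 5i


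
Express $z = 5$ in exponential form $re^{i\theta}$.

r = |z| = sqrt((5)^2 + (0)^2) = sqrt(25 + 0) = sqrt(25) = 5
b = 0 and a > 0, so z lies on the positive real axis: θ = 0
z = 5e^(i*0) = 5


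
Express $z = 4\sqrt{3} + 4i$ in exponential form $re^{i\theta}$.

r = |z| = sqrt((4*sqrt(3))^2 + (4)^2) = sqrt(48 + 16) = sqrt(64) = 8
θ = arctan(b/a) = arctan(4/6.9282) (quadrant-adjusted) = 30° = π/6
z = 8e^(i*π/6)


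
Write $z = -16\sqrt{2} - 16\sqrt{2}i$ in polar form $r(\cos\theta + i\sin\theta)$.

r = |z| = sqrt(a^2 + b^2) = sqrt((-16*sqrt(2))^2 + (-16*sqrt(2))^2) = sqrt(512 + 512) = sqrt(1024) = 32
θ = arctan(b/a) = arctan(-22.6274/-22.6274) (quadrant-adjusted) = 225°
z = 32(cos 225° + i sin 225°)


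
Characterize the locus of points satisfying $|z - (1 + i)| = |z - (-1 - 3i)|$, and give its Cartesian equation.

|z - z1| = |z - z2| means z is equidistant from z1 and z2,
i.e. the perpendicular bisector of the segment from (1, 1) to (-1, -3) (midpoint (0, -1)).
With z = x + yi, square both sides:
(x - 1)^2 + (y - 1)^2 = (x - (-1))^2 + (y - (-3))^2
The x^2 and y^2 terms cancel: -4x + (-8)y = 10 - 2 = 8
Simplify: x + 2y = -2
Locus: Perpendicular bisector of the segment from (1, 1) to (-1, -3): the line x + 2y = -2


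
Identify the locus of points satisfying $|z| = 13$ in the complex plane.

|z| = 13 means sqrt(x^2 + y^2) = 13
This is a circle of radius 13 centered at the origin


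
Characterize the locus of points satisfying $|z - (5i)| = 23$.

|z - z0| = r describes a circle centered at z0 with radius r
Here z0 = 5i and r = 23
Locus: Circle centered at (0, 5) with radius 23


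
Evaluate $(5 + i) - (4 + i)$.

(5 - 4) + (1 - 1)i = 1


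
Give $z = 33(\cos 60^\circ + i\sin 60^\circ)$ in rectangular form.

a = r cos θ = 33 * 1/2 = 33/2
b = r sin θ = 33 * sqrt(3)/2 = 33*sqrt(3)/2
z = 33/2 + (33*sqrt(3)/2)i


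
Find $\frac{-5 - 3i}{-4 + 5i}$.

Multiply numerator and denominator by conjugate (-4 - 5i):
= (-5 - 3i)(-4 - 5i) / ((-4)^2 + 5^2)
= (5 + 37i) / 41
= 5/41 + (37/41)i


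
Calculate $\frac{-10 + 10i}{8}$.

Divisor is real, so divide each part by 8:
= -5/4 + (5/4)i


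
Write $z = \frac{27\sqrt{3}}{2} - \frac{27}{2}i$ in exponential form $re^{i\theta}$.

r = |z| = sqrt((27*sqrt(3)/2)^2 + (-27/2)^2) = sqrt(2187/4 + 729/4) = sqrt(729) = 27
θ = arctan(b/a) = arctan(-13.5/23.3827) (quadrant-adjusted) = -30° = -π/6
z = 27e^(-i*π/6)


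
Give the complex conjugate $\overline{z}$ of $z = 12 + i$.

If z = a + bi, then conjugate(z) = a - bi
conjugate(12 + i) = 12 - i


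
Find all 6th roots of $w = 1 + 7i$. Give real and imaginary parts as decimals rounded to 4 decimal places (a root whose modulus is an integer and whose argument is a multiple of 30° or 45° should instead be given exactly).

|w| = sqrt(50) ≈ 7.071068, arg(w) ≈ 81.869898°
Root modulus = sqrt(50)^(1/6) ≈ 1.385418
Root arguments: θ_k = (arg(w) + 360°k)/6 for k = 0, 1, ..., 5
Compute each root as (root modulus)(cos θ_k + i sin θ_k) using full-precision intermediates, then round to 4 decimal places.
Roots: 1.3463 + 0.3268i, 0.3901 + 1.3294i, -0.9562 + 1.0025i, -1.3463 - 0.3268i, -0.3901 - 1.3294i, 0.9562 - 1.0025i


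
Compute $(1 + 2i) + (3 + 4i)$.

(1 + 3) + (2 + 4)i = 4 + 6i


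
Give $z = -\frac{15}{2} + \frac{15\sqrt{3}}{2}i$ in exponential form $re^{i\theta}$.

r = |z| = sqrt((-15/2)^2 + (15*sqrt(3)/2)^2) = sqrt(225/4 + 675/4) = sqrt(225) = 15
θ = arctan(b/a) = arctan(12.9904/-7.5) (quadrant-adjusted) = 120° = 2π/3
z = 15e^(i*2π/3)


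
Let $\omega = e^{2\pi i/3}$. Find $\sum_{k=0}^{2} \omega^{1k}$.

Let ζ = ω^1 = e^(2πi·1/3). Since 3 ∤ 1, ζ ≠ 1.
Sum = Σ_{k=0}^{2} ζ^k = (ζ^3 - 1)/(ζ - 1) = (ω^{1·3} - 1)/(ζ - 1) = (1 - 1)/(ζ - 1) = 0


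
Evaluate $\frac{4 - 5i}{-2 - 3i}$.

Multiply numerator and denominator by conjugate (-2 + 3i):
= (4 - 5i)(-2 + 3i) / ((-2)^2 + (-3)^2)
= (7 + 22i) / 13
= 7/13 + (22/13)i


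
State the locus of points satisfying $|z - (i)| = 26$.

|z - z0| = r describes a circle centered at z0 with radius r
Here z0 = i and r = 26
Locus: Circle centered at (0, 1) with radius 26


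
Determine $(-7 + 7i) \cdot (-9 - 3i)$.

(a1*a2 - b1*b2) + (a1*b2 + b1*a2)i
= (63 - (-21)) + (21 + (-63))i
= 84 - 42i


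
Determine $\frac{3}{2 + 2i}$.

Multiply numerator and denominator by conjugate (2 - 2i):
= (3)(2 - 2i) / (2^2 + 2^2)
= (6 - 6i) / 8
Divide through by 2: (3 - 3i) / 4
= 3/4 - (3/4)i


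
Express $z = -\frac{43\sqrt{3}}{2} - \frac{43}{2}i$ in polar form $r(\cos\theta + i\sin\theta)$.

r = |z| = sqrt(a^2 + b^2) = sqrt((-43*sqrt(3)/2)^2 + (-43/2)^2) = sqrt(5547/4 + 1849/4) = sqrt(1849) = 43
θ = arctan(b/a) = arctan(-21.5/-37.2391) (quadrant-adjusted) = 210°
z = 43(cos 210° + i sin 210°)


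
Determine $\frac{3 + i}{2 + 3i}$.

Multiply numerator and denominator by conjugate (2 - 3i):
= (3 + i)(2 - 3i) / (2^2 + 3^2)
= (9 - 7i) / 13
= 9/13 - (7/13)i


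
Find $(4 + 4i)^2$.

(a + bi)^2 = a^2 - b^2 + 2abi
= 4^2 - 4^2 + 2*4*4i
= 32i


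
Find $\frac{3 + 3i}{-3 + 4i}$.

Multiply numerator and denominator by conjugate (-3 - 4i):
= (3 + 3i)(-3 - 4i) / ((-3)^2 + 4^2)
= (3 - 21i) / 25
= 3/25 - (21/25)i


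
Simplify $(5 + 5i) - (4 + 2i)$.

(5 - 4) + (5 - 2)i = 1 + 3i


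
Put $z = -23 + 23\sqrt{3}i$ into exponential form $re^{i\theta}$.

r = |z| = sqrt((-23)^2 + (23*sqrt(3))^2) = sqrt(529 + 1587) = sqrt(2116) = 46
θ = arctan(b/a) = arctan(39.8372/-23) (quadrant-adjusted) = 120° = 2π/3
z = 46e^(i*2π/3)


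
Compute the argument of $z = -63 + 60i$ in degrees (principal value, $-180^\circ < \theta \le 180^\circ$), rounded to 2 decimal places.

θ = arctan(b/a) = arctan(60/-63) (quadrant-adjusted) = 136.40°


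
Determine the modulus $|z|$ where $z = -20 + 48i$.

|z| = sqrt(a^2 + b^2) = sqrt((-20)^2 + 48^2) = sqrt(2704) = 52


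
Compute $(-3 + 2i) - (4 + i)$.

(-3 - 4) + (2 - 1)i = -7 + i


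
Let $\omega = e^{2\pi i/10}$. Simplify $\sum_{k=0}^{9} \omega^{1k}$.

Let ζ = ω^1 = e^(2πi·1/10). Since 10 ∤ 1, ζ ≠ 1.
Sum = Σ_{k=0}^{9} ζ^k = (ζ^10 - 1)/(ζ - 1) = (ω^{1·10} - 1)/(ζ - 1) = (1 - 1)/(ζ - 1) = 0


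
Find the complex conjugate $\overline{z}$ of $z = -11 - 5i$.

If z = a + bi, then conjugate(z) = a - bi
conjugate(-11 - 5i) = -11 + 5i


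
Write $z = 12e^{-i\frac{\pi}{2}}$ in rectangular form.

a = r cos θ = 12 * 0 = 0
b = r sin θ = 12 * -1 = -12
z = -12i


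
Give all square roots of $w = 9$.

|w| = 9, arg(w) = 0°
Root modulus = 9^(1/2) = 3
Root arguments: θ_k = (0° + 360°k)/2 for k = 0, 1, ..., 1
Roots: 3, -3


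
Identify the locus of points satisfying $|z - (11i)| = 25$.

|z - z0| = r describes a circle centered at z0 with radius r
Here z0 = 11i and r = 25
Locus: Circle centered at (0, 11) with radius 25


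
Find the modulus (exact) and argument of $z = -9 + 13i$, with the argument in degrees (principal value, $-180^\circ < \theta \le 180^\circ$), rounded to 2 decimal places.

|z| = sqrt((-9)^2 + 13^2) = sqrt(250)
arg(z) = arctan(b/a) = arctan(13/-9) (quadrant-adjusted) = 124.70°


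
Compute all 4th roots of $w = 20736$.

|w| = 20736, arg(w) = 0°
Root modulus = 20736^(1/4) = 12
Root arguments: θ_k = (0° + 360°k)/4 for k = 0, 1, ..., 3
Roots: 12, 12i, -12, -12i


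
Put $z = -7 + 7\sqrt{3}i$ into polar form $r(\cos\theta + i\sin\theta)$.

r = |z| = sqrt(a^2 + b^2) = sqrt((-7)^2 + (7*sqrt(3))^2) = sqrt(49 + 147) = sqrt(196) = 14
θ = arctan(b/a) = arctan(12.1244/-7) (quadrant-adjusted) = 120°
z = 14(cos 120° + i sin 120°)


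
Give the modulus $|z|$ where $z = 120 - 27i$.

|z| = sqrt(a^2 + b^2) = sqrt(120^2 + (-27)^2) = sqrt(15129) = 123


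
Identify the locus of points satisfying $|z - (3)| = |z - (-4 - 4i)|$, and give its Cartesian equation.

|z - z1| = |z - z2| means z is equidistant from z1 and z2,
i.e. the perpendicular bisector of the segment from (3, 0) to (-4, -4) (midpoint (-1/2, -2)).
With z = x + yi, square both sides:
(x - 3)^2 + (y - 0)^2 = (x - (-4))^2 + (y - (-4))^2
The x^2 and y^2 terms cancel: -14x + (-8)y = 32 - 9 = 23
Simplify: 14x + 8y = -23
Locus: Perpendicular bisector of the segment from (3, 0) to (-4, -4): the line 14x + 8y = -23


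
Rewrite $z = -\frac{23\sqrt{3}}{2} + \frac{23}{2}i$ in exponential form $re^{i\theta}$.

r = |z| = sqrt((-23*sqrt(3)/2)^2 + (23/2)^2) = sqrt(1587/4 + 529/4) = sqrt(529) = 23
θ = arctan(b/a) = arctan(11.5/-19.9186) (quadrant-adjusted) = 150° = 5π/6
z = 23e^(i*5π/6)


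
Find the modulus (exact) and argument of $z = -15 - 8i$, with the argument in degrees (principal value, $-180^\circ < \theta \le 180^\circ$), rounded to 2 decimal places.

|z| = sqrt((-15)^2 + (-8)^2) = 17
arg(z) = arctan(b/a) = arctan(-8/-15) (quadrant-adjusted) = -151.93°


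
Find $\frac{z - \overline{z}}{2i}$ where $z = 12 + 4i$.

z - conjugate(z) = 2bi
(z - conjugate(z))/(2i) = 2bi/(2i) = b = 4


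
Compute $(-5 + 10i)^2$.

(a + bi)^2 = a^2 - b^2 + 2abi
= (-5)^2 - 10^2 + 2*(-5)*10i
= -75 - 100i


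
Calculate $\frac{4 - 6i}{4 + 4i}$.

Multiply numerator and denominator by conjugate (4 - 4i):
= (4 - 6i)(4 - 4i) / (4^2 + 4^2)
= (-8 - 40i) / 32
Divide through by 8: (-1 - 5i) / 4
= -1/4 - (5/4)i


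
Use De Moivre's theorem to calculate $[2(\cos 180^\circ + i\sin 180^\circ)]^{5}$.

By De Moivre: z^n = r^n(cos(nθ) + i sin(nθ))
= 2^5(cos(5*180°) + i sin(5*180°))
= 32(cos 180° + i sin 180°)
= -32


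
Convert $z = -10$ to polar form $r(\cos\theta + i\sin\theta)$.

r = |z| = sqrt(a^2 + b^2) = sqrt((-10)^2 + (0)^2) = sqrt(100 + 0) = sqrt(100) = 10
b = 0 and a < 0, so z lies on the negative real axis: θ = 180°
z = 10(cos 180° + i sin 180°)


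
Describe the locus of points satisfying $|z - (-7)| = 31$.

|z - z0| = r describes a circle centered at z0 with radius r
Here z0 = -7 and r = 31
Locus: Circle centered at (-7, 0) with radius 31


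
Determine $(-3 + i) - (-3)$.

(-3 - (-3)) + (1 - 0)i = i


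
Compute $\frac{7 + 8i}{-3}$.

Divisor is real, so divide each part by -3:
= -7/3 - (8/3)i


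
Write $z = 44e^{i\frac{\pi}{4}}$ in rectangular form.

a = r cos θ = 44 * sqrt(2)/2 = 22*sqrt(2)
b = r sin θ = 44 * sqrt(2)/2 = 22*sqrt(2)
z = 22*sqrt(2) + 22*sqrt(2)i


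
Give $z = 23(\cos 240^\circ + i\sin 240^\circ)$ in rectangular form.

a = r cos θ = 23 * -1/2 = -23/2
b = r sin θ = 23 * -sqrt(3)/2 = -23*sqrt(3)/2
z = -23/2 - (23*sqrt(3)/2)i


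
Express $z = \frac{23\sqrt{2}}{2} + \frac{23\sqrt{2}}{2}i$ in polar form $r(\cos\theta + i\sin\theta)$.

r = |z| = sqrt(a^2 + b^2) = sqrt((23*sqrt(2)/2)^2 + (23*sqrt(2)/2)^2) = sqrt(529/2 + 529/2) = sqrt(529) = 23
θ = arctan(b/a) = arctan(16.2635/16.2635) (quadrant-adjusted) = 45°
z = 23(cos 45° + i sin 45°)
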